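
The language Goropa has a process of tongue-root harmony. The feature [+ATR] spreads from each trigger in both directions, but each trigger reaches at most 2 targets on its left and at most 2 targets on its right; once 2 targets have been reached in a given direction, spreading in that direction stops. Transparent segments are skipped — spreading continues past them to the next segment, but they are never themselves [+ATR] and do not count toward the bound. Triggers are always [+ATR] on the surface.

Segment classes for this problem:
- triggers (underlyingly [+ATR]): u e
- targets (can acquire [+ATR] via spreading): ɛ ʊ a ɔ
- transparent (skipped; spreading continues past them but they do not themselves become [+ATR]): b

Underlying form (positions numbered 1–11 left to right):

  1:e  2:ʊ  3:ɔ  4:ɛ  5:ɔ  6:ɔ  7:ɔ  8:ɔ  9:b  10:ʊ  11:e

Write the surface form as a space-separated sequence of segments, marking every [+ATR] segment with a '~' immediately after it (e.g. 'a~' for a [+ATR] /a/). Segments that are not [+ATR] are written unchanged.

e~ ʊ~ ɔ~ ɛ ɔ ɔ ɔ ɔ~ b ʊ~ e~

From /e/ at 1 rightward: 2 /ʊ/ → [+ATR]; 3 /ɔ/ → [+ATR]; bound reached.
From /e/ at 1 leftward: word edge.
From /e/ at 11 rightward: word edge.
From /e/ at 11 leftward: 10 /ʊ/ → [+ATR]; 9 /b/ transparent; 8 /ɔ/ → [+ATR]; bound reached.
Targets with no active source: positions 4 5 6 7 stay [-ATR].
[+ATR] positions on the surface: 1 2 3 8 10 11.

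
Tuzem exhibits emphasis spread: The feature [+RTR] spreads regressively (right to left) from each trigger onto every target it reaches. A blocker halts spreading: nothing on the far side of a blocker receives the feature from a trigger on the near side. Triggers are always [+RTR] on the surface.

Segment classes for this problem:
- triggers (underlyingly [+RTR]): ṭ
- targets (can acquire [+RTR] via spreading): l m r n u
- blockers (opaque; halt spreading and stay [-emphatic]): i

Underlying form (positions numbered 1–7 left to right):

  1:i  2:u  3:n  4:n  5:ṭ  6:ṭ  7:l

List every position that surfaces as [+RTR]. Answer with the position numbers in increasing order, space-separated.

From /ṭ/ at 5 leftward: 4 /n/ → [+RTR]; 3 /n/ → [+RTR]; 2 /u/ → [+RTR]; 1 /i/ blocks.
From /ṭ/ at 6 leftward: 5 /ṭ/ is itself a trigger — this domain ends here.
Target with no active source: position 7 stays [-emphatic].

2 3 4 5 6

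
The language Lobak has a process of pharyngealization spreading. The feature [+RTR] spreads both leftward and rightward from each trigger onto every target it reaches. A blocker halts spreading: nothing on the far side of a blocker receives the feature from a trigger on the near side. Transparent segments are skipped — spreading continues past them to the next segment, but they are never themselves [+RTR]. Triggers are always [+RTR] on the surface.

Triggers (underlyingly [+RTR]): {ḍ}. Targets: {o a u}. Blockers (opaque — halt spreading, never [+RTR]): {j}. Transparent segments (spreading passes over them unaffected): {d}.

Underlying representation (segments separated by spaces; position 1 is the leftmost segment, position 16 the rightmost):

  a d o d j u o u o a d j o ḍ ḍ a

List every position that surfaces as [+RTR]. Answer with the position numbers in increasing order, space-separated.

From /ḍ/ at 14 rightward: 15 /ḍ/ is itself a trigger — this domain ends here.
From /ḍ/ at 14 leftward: 13 /o/ → [+RTR]; 12 /j/ blocks.
From /ḍ/ at 15 rightward: 16 /a/ → [+RTR]; word edge.
From /ḍ/ at 15 leftward: 14 /ḍ/ is itself a trigger — this domain ends here.
Targets with no active source: positions 1 3 6 7 8 9 10 stay [-emphatic].

13 14 15 16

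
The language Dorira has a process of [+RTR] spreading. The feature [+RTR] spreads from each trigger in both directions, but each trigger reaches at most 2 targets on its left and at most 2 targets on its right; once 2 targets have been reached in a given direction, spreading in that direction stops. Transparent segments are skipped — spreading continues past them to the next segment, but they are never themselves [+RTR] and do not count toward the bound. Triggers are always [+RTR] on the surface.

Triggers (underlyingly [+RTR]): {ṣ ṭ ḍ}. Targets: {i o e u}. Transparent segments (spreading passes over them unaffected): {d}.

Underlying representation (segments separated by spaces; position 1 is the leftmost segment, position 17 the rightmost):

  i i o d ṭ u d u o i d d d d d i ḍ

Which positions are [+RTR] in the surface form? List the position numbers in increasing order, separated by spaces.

From /ṭ/ at 5 rightward: 6 /u/ → [+RTR]; 7 /d/ transparent; 8 /u/ → [+RTR]; bound reached.
From /ṭ/ at 5 leftward: 4 /d/ transparent; 3 /o/ → [+RTR]; 2 /i/ → [+RTR]; bound reached.
From /ḍ/ at 17 rightward: word edge.
From /ḍ/ at 17 leftward: 16 /i/ → [+RTR]; 15 /d/ transparent; 14 /d/ transparent; 13 /d/ transparent; 12 /d/ transparent; 11 /d/ transparent; 10 /i/ → [+RTR]; bound reached.
Targets with no active source: positions 1 9 stay [-emphatic].

2 3 5 6 8 10 16 17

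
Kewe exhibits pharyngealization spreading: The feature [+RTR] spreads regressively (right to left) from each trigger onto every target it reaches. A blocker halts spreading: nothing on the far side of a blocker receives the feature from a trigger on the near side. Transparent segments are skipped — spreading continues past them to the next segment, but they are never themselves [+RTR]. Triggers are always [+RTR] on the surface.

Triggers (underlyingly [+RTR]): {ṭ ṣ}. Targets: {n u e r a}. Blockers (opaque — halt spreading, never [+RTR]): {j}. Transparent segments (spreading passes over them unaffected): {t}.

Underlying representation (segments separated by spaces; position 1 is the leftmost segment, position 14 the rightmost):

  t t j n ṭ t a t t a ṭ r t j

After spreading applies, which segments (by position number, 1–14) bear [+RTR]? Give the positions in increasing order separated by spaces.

From /ṭ/ at 5 leftward: 4 /n/ → [+RTR]; 3 /j/ blocks.
From /ṭ/ at 11 leftward: 10 /a/ → [+RTR]; 9 /t/ transparent; 8 /t/ transparent; 7 /a/ → [+RTR]; 6 /t/ transparent; 5 /ṭ/ is itself a trigger — this domain ends here.
Target with no active source: position 12 stays [-emphatic].

4 5 7 10 11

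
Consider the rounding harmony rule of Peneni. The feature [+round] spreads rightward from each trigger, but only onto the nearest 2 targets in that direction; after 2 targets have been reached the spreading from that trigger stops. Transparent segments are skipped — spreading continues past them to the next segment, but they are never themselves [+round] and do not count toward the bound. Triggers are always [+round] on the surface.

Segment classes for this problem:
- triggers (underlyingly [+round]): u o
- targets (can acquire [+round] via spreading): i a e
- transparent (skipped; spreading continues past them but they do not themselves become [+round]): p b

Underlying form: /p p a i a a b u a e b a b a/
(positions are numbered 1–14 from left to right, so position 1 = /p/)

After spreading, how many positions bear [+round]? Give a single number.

From /u/ at 8 rightward: 9 /a/ → [+round]; 10 /e/ → [+round]; bound reached.
Targets with no active source: positions 3 4 5 6 12 14 stay [-round].
[+round] positions on the surface: 8 9 10.

3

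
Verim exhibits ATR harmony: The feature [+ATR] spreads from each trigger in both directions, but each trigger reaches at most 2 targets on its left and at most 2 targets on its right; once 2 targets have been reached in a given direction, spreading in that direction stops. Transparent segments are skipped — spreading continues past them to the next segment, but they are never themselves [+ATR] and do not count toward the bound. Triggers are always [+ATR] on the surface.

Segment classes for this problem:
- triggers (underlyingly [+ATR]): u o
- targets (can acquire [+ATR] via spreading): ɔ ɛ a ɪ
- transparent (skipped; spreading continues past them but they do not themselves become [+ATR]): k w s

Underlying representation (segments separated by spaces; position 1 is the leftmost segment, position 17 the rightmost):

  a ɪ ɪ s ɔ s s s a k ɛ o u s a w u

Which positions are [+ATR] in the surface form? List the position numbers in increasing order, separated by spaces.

From /o/ at 12 rightward: 13 /u/ is itself a trigger — this domain ends here.
From /o/ at 12 leftward: 11 /ɛ/ → [+ATR]; 10 /k/ transparent; 9 /a/ → [+ATR]; bound reached.
From /u/ at 13 rightward: 14 /s/ transparent; 15 /a/ → [+ATR]; 16 /w/ transparent; 17 /u/ is itself a trigger — this domain ends here.
From /u/ at 13 leftward: 12 /o/ is itself a trigger — this domain ends here.
From /u/ at 17 rightward: word edge.
From /u/ at 17 leftward: 16 /w/ transparent; 15 /a/ → [+ATR]; 14 /s/ transparent; 13 /u/ is itself a trigger — this domain ends here.
Targets with no active source: positions 1 2 3 5 stay [-ATR].

9 11 12 13 15 17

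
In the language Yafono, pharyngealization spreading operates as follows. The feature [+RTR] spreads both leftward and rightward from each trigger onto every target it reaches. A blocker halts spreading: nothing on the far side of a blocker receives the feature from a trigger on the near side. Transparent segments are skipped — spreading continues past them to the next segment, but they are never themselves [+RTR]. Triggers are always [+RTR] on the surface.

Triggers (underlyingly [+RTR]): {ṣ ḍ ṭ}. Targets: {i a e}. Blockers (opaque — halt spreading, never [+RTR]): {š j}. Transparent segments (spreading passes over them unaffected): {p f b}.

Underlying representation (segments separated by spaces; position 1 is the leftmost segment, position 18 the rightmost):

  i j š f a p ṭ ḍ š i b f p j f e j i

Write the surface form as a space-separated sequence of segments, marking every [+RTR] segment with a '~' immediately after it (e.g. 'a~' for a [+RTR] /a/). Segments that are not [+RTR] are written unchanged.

From /ṭ/ at 7 rightward: 8 /ḍ/ is itself a trigger — this domain ends here.
From /ṭ/ at 7 leftward: 6 /p/ transparent; 5 /a/ → [+RTR]; 4 /f/ transparent; 3 /š/ blocks.
From /ḍ/ at 8 rightward: 9 /š/ blocks.
From /ḍ/ at 8 leftward: 7 /ṭ/ is itself a trigger — this domain ends here.
Targets with no active source: positions 1 10 16 18 stay [-emphatic].
[+RTR] positions on the surface: 5 7 8.

i j š f a~ p ṭ~ ḍ~ š i b f p j f e j i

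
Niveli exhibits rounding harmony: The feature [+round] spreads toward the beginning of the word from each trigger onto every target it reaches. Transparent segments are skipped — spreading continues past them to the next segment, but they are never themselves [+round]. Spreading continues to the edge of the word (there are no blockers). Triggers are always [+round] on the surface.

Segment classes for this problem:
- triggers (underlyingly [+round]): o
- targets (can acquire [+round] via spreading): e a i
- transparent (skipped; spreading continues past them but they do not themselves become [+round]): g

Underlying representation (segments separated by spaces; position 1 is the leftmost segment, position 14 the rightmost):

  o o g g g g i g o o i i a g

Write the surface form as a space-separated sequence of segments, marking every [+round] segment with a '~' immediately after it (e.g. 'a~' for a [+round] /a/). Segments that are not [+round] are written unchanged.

o~ o~ g g g g i~ g o~ o~ i i a g

From /o/ at 1 leftward: word edge.
From /o/ at 2 leftward: 1 /o/ is itself a trigger — this domain ends here.
From /o/ at 9 leftward: 8 /g/ transparent; 7 /i/ → [+round]; 6 /g/ transparent; 5 /g/ transparent; 4 /g/ transparent; 3 /g/ transparent; 2 /o/ is itself a trigger — this domain ends here.
From /o/ at 10 leftward: 9 /o/ is itself a trigger — this domain ends here.
Targets with no active source: positions 11 12 13 stay [-round].
[+round] positions on the surface: 1 2 7 9 10.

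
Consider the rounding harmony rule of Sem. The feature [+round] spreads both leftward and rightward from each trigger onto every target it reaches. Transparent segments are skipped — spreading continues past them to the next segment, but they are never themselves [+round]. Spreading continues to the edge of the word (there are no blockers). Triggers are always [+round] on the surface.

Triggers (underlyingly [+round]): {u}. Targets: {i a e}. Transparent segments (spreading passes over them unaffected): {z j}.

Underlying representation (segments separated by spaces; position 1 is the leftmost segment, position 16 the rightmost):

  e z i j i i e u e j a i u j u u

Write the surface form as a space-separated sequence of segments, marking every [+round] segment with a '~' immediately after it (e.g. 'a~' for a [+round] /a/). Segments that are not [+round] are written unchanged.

e~ z i~ j i~ i~ e~ u~ e~ j a~ i~ u~ j u~ u~

From /u/ at 8 rightward: 9 /e/ → [+round]; 10 /j/ transparent; 11 /a/ → [+round]; 12 /i/ → [+round]; 13 /u/ is itself a trigger — this domain ends here.
From /u/ at 8 leftward: 7 /e/ → [+round]; 6 /i/ → [+round]; 5 /i/ → [+round]; 4 /j/ transparent; 3 /i/ → [+round]; 2 /z/ transparent; 1 /e/ → [+round]; word edge.
From /u/ at 13 rightward: 14 /j/ transparent; 15 /u/ is itself a trigger — this domain ends here.
From /u/ at 13 leftward: 12 /i/ → [+round]; 11 /a/ → [+round]; 10 /j/ transparent; 9 /e/ → [+round]; 8 /u/ is itself a trigger — this domain ends here.
From /u/ at 15 rightward: 16 /u/ is itself a trigger — this domain ends here.
From /u/ at 15 leftward: 14 /j/ transparent; 13 /u/ is itself a trigger — this domain ends here.
From /u/ at 16 rightward: word edge.
From /u/ at 16 leftward: 15 /u/ is itself a trigger — this domain ends here.
[+round] positions on the surface: 1 3 5 6 7 8 9 11 12 13 15 16.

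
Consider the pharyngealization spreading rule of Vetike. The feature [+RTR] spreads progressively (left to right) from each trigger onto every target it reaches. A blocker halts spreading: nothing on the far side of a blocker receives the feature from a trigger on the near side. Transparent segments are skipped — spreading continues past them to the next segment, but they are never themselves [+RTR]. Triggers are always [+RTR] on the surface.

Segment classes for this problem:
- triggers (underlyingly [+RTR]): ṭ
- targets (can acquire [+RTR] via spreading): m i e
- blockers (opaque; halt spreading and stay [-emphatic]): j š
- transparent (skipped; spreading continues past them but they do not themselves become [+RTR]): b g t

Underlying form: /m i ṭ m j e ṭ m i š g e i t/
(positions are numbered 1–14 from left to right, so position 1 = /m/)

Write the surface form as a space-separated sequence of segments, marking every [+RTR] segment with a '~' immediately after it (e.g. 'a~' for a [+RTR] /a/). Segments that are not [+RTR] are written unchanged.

From /ṭ/ at 3 rightward: 4 /m/ → [+RTR]; 5 /j/ blocks.
From /ṭ/ at 7 rightward: 8 /m/ → [+RTR]; 9 /i/ → [+RTR]; 10 /š/ blocks.
Targets with no active source: positions 1 2 6 12 13 stay [-emphatic].
[+RTR] positions on the surface: 3 4 7 8 9.

m i ṭ~ m~ j e ṭ~ m~ i~ š g e i t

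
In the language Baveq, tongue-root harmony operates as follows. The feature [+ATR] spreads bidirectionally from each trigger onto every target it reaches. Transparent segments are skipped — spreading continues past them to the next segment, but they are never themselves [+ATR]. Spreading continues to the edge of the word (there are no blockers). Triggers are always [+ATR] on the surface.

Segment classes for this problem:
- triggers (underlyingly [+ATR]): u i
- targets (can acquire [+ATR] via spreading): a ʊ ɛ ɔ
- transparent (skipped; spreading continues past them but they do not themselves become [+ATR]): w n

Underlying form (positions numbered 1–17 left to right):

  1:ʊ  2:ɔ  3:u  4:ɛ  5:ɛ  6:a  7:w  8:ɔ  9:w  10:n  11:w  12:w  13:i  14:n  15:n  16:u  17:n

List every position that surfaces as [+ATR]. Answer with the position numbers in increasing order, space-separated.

1 2 3 4 5 6 8 13 16

From /u/ at 3 rightward: 4 /ɛ/ → [+ATR]; 5 /ɛ/ → [+ATR]; 6 /a/ → [+ATR]; 7 /w/ transparent; 8 /ɔ/ → [+ATR]; 9 /w/ transparent; 10 /n/ transparent; 11 /w/ transparent; 12 /w/ transparent; 13 /i/ is itself a trigger — this domain ends here.
From /u/ at 3 leftward: 2 /ɔ/ → [+ATR]; 1 /ʊ/ → [+ATR]; word edge.
From /i/ at 13 rightward: 14 /n/ transparent; 15 /n/ transparent; 16 /u/ is itself a trigger — this domain ends here.
From /i/ at 13 leftward: 12 /w/ transparent; 11 /w/ transparent; 10 /n/ transparent; 9 /w/ transparent; 8 /ɔ/ → [+ATR]; 7 /w/ transparent; 6 /a/ → [+ATR]; 5 /ɛ/ → [+ATR]; 4 /ɛ/ → [+ATR]; 3 /u/ is itself a trigger — this domain ends here.
From /u/ at 16 rightward: 17 /n/ transparent; word edge.
From /u/ at 16 leftward: 15 /n/ transparent; 14 /n/ transparent; 13 /i/ is itself a trigger — this domain ends here.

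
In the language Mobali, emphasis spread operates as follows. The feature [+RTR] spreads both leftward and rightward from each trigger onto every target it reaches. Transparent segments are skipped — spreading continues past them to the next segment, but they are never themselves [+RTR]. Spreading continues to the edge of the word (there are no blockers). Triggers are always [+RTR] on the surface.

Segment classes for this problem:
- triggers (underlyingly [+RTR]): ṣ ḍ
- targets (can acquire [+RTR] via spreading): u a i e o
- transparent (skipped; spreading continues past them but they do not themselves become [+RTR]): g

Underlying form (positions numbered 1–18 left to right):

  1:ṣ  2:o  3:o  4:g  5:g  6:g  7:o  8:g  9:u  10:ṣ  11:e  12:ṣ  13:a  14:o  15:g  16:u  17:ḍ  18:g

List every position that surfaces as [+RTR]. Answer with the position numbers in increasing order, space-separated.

1 2 3 7 9 10 11 12 13 14 16 17

From /ṣ/ at 1 rightward: 2 /o/ → [+RTR]; 3 /o/ → [+RTR]; 4 /g/ transparent; 5 /g/ transparent; 6 /g/ transparent; 7 /o/ → [+RTR]; 8 /g/ transparent; 9 /u/ → [+RTR]; 10 /ṣ/ is itself a trigger — this domain ends here.
From /ṣ/ at 1 leftward: word edge.
From /ṣ/ at 10 rightward: 11 /e/ → [+RTR]; 12 /ṣ/ is itself a trigger — this domain ends here.
From /ṣ/ at 10 leftward: 9 /u/ → [+RTR]; 8 /g/ transparent; 7 /o/ → [+RTR]; 6 /g/ transparent; 5 /g/ transparent; 4 /g/ transparent; 3 /o/ → [+RTR]; 2 /o/ → [+RTR]; 1 /ṣ/ is itself a trigger — this domain ends here.
From /ṣ/ at 12 rightward: 13 /a/ → [+RTR]; 14 /o/ → [+RTR]; 15 /g/ transparent; 16 /u/ → [+RTR]; 17 /ḍ/ is itself a trigger — this domain ends here.
From /ṣ/ at 12 leftward: 11 /e/ → [+RTR]; 10 /ṣ/ is itself a trigger — this domain ends here.
From /ḍ/ at 17 rightward: 18 /g/ transparent; word edge.
From /ḍ/ at 17 leftward: 16 /u/ → [+RTR]; 15 /g/ transparent; 14 /o/ → [+RTR]; 13 /a/ → [+RTR]; 12 /ṣ/ is itself a trigger — this domain ends here.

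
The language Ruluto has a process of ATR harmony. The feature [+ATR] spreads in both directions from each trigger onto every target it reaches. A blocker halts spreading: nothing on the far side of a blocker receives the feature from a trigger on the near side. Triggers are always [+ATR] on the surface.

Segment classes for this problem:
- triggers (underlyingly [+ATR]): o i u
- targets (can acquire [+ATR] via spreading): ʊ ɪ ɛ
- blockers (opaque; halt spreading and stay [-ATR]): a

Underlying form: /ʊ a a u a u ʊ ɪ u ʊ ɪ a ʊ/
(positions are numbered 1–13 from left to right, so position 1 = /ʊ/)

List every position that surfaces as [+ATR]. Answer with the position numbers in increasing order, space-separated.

4 6 7 8 9 10 11

From /u/ at 4 rightward: 5 /a/ blocks.
From /u/ at 4 leftward: 3 /a/ blocks.
From /u/ at 6 rightward: 7 /ʊ/ → [+ATR]; 8 /ɪ/ → [+ATR]; 9 /u/ is itself a trigger — this domain ends here.
From /u/ at 6 leftward: 5 /a/ blocks.
From /u/ at 9 rightward: 10 /ʊ/ → [+ATR]; 11 /ɪ/ → [+ATR]; 12 /a/ blocks.
From /u/ at 9 leftward: 8 /ɪ/ → [+ATR]; 7 /ʊ/ → [+ATR]; 6 /u/ is itself a trigger — this domain ends here.
Targets with no active source: positions 1 13 stay [-ATR].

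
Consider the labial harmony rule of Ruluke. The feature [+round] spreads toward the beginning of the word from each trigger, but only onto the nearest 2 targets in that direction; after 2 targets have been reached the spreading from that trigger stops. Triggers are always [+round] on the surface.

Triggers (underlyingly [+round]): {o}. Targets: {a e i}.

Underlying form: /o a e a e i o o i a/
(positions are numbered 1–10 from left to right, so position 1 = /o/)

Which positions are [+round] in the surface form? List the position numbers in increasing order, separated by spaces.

From /o/ at 1 leftward: word edge.
From /o/ at 7 leftward: 6 /i/ → [+round]; 5 /e/ → [+round]; bound reached.
From /o/ at 8 leftward: 7 /o/ is itself a trigger — this domain ends here.
Targets with no active source: positions 2 3 4 9 10 stay [-round].

1 5 6 7 8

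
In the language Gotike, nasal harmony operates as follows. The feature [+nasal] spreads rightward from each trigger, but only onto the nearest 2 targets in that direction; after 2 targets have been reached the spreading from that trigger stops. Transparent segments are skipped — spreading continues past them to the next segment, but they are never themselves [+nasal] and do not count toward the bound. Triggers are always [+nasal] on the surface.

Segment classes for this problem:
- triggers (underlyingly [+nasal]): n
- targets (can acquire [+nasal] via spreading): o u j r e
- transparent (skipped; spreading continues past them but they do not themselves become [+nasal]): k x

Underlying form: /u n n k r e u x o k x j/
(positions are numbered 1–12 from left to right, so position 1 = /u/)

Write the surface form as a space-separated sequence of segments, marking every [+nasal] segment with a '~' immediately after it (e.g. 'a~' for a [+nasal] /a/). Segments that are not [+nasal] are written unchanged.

From /n/ at 2 rightward: 3 /n/ is itself a trigger — this domain ends here.
From /n/ at 3 rightward: 4 /k/ transparent; 5 /r/ → [+nasal]; 6 /e/ → [+nasal]; bound reached.
Targets with no active source: positions 1 7 9 12 stay [-nasal].
[+nasal] positions on the surface: 2 3 5 6.

u n~ n~ k r~ e~ u x o k x j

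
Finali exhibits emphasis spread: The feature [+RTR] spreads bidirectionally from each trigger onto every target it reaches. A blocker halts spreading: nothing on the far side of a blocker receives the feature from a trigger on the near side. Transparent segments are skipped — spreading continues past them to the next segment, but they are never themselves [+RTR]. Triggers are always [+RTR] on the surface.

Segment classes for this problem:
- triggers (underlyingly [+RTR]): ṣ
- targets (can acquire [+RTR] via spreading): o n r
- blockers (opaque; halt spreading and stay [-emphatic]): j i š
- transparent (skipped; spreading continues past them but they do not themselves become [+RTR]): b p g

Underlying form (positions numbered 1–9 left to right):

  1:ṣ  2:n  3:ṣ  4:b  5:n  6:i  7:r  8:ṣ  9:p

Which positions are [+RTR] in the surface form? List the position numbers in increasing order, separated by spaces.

From /ṣ/ at 1 rightward: 2 /n/ → [+RTR]; 3 /ṣ/ is itself a trigger — this domain ends here.
From /ṣ/ at 1 leftward: word edge.
From /ṣ/ at 3 rightward: 4 /b/ transparent; 5 /n/ → [+RTR]; 6 /i/ blocks.
From /ṣ/ at 3 leftward: 2 /n/ → [+RTR]; 1 /ṣ/ is itself a trigger — this domain ends here.
From /ṣ/ at 8 rightward: 9 /p/ transparent; word edge.
From /ṣ/ at 8 leftward: 7 /r/ → [+RTR]; 6 /i/ blocks.

1 2 3 5 7 8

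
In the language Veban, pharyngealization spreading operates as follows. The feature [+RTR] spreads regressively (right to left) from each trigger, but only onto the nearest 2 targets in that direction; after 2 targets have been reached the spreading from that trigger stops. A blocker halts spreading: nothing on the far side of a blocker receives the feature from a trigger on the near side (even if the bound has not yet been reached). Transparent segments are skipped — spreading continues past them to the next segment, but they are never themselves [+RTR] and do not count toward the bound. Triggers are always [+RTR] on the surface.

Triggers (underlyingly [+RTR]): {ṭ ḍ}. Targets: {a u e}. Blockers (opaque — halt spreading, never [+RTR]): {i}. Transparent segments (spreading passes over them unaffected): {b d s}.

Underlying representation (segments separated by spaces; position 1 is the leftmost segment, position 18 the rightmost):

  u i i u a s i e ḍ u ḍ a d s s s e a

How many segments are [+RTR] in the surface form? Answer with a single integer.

4

From /ḍ/ at 9 leftward: 8 /e/ → [+RTR]; 7 /i/ blocks.
From /ḍ/ at 11 leftward: 10 /u/ → [+RTR]; 9 /ḍ/ is itself a trigger — this domain ends here.
Targets with no active source: positions 1 4 5 12 17 18 stay [-emphatic].
[+RTR] positions on the surface: 8 9 10 11.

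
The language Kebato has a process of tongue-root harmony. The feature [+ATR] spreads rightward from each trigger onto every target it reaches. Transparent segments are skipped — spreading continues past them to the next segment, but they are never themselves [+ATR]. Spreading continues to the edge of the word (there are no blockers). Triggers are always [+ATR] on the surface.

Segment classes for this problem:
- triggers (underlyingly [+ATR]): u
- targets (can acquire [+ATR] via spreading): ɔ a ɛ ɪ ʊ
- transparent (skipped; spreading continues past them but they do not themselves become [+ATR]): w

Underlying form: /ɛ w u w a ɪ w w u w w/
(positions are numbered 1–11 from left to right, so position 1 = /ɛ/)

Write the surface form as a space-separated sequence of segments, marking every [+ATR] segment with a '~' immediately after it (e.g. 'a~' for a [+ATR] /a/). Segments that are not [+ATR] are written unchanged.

ɛ w u~ w a~ ɪ~ w w u~ w w

From /u/ at 3 rightward: 4 /w/ transparent; 5 /a/ → [+ATR]; 6 /ɪ/ → [+ATR]; 7 /w/ transparent; 8 /w/ transparent; 9 /u/ is itself a trigger — this domain ends here.
From /u/ at 9 rightward: 10 /w/ transparent; 11 /w/ transparent; word edge.
Target with no active source: position 1 stays [-ATR].
[+ATR] positions on the surface: 3 5 6 9.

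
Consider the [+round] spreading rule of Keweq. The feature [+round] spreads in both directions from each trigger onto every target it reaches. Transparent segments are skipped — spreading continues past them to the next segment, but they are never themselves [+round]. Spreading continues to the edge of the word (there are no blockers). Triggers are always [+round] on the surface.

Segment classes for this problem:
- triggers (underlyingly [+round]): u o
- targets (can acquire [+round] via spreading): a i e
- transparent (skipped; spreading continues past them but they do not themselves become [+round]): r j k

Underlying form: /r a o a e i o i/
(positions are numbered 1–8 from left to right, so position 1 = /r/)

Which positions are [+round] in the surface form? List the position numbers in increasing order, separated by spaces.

2 3 4 5 6 7 8

From /o/ at 3 rightward: 4 /a/ → [+round]; 5 /e/ → [+round]; 6 /i/ → [+round]; 7 /o/ is itself a trigger — this domain ends here.
From /o/ at 3 leftward: 2 /a/ → [+round]; 1 /r/ transparent; word edge.
From /o/ at 7 rightward: 8 /i/ → [+round]; word edge.
From /o/ at 7 leftward: 6 /i/ → [+round]; 5 /e/ → [+round]; 4 /a/ → [+round]; 3 /o/ is itself a trigger — this domain ends here.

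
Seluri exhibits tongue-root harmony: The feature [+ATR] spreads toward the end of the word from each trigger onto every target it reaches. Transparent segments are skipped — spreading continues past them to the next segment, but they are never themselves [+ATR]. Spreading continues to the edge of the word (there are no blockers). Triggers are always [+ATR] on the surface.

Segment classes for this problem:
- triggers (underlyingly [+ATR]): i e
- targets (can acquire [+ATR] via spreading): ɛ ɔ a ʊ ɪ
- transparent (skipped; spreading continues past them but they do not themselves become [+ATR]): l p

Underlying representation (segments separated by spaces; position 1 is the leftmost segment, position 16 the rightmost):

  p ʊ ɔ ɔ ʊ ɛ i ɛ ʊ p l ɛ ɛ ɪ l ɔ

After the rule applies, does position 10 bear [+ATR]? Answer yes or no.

From /i/ at 7 rightward: 8 /ɛ/ → [+ATR]; 9 /ʊ/ → [+ATR]; 10 /p/ transparent; 11 /l/ transparent; 12 /ɛ/ → [+ATR]; 13 /ɛ/ → [+ATR]; 14 /ɪ/ → [+ATR]; 15 /l/ transparent; 16 /ɔ/ → [+ATR]; word edge.
Targets with no active source: positions 2 3 4 5 6 stay [-ATR].
[+ATR] positions on the surface: 7 8 9 12 13 14 16.

no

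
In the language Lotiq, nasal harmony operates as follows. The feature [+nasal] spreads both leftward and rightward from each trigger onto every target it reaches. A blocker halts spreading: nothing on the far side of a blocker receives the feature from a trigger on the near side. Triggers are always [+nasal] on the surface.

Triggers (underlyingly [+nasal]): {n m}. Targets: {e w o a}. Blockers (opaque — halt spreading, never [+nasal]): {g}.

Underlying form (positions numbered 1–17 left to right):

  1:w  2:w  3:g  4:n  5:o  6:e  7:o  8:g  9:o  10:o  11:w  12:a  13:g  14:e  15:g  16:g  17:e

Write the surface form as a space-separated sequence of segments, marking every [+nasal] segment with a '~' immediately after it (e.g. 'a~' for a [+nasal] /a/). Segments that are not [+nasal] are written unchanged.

From /n/ at 4 rightward: 5 /o/ → [+nasal]; 6 /e/ → [+nasal]; 7 /o/ → [+nasal]; 8 /g/ blocks.
From /n/ at 4 leftward: 3 /g/ blocks.
Targets with no active source: positions 1 2 9 10 11 12 14 17 stay [-nasal].
[+nasal] positions on the surface: 4 5 6 7.

w w g n~ o~ e~ o~ g o o w a g e g g e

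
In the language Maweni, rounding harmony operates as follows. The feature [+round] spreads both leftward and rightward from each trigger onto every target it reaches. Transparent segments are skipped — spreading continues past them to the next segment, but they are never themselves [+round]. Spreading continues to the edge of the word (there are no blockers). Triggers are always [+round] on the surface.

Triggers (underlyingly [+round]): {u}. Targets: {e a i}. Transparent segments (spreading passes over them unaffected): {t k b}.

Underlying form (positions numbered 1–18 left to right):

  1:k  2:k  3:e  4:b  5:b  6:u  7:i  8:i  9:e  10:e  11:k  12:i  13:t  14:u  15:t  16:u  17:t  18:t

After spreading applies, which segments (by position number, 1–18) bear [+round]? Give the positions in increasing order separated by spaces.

From /u/ at 6 rightward: 7 /i/ → [+round]; 8 /i/ → [+round]; 9 /e/ → [+round]; 10 /e/ → [+round]; 11 /k/ transparent; 12 /i/ → [+round]; 13 /t/ transparent; 14 /u/ is itself a trigger — this domain ends here.
From /u/ at 6 leftward: 5 /b/ transparent; 4 /b/ transparent; 3 /e/ → [+round]; 2 /k/ transparent; 1 /k/ transparent; word edge.
From /u/ at 14 rightward: 15 /t/ transparent; 16 /u/ is itself a trigger — this domain ends here.
From /u/ at 14 leftward: 13 /t/ transparent; 12 /i/ → [+round]; 11 /k/ transparent; 10 /e/ → [+round]; 9 /e/ → [+round]; 8 /i/ → [+round]; 7 /i/ → [+round]; 6 /u/ is itself a trigger — this domain ends here.
From /u/ at 16 rightward: 17 /t/ transparent; 18 /t/ transparent; word edge.
From /u/ at 16 leftward: 15 /t/ transparent; 14 /u/ is itself a trigger — this domain ends here.

3 6 7 8 9 10 12 14 16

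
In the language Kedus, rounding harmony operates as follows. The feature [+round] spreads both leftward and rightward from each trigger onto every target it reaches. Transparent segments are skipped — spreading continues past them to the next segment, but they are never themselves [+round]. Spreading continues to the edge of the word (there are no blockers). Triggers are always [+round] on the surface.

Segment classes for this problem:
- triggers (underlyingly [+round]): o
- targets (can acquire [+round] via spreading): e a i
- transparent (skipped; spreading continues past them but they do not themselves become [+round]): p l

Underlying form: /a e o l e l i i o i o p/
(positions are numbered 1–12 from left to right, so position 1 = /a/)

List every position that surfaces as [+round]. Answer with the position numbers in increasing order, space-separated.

From /o/ at 3 rightward: 4 /l/ transparent; 5 /e/ → [+round]; 6 /l/ transparent; 7 /i/ → [+round]; 8 /i/ → [+round]; 9 /o/ is itself a trigger — this domain ends here.
From /o/ at 3 leftward: 2 /e/ → [+round]; 1 /a/ → [+round]; word edge.
From /o/ at 9 rightward: 10 /i/ → [+round]; 11 /o/ is itself a trigger — this domain ends here.
From /o/ at 9 leftward: 8 /i/ → [+round]; 7 /i/ → [+round]; 6 /l/ transparent; 5 /e/ → [+round]; 4 /l/ transparent; 3 /o/ is itself a trigger — this domain ends here.
From /o/ at 11 rightward: 12 /p/ transparent; word edge.
From /o/ at 11 leftward: 10 /i/ → [+round]; 9 /o/ is itself a trigger — this domain ends here.

1 2 3 5 7 8 9 10 11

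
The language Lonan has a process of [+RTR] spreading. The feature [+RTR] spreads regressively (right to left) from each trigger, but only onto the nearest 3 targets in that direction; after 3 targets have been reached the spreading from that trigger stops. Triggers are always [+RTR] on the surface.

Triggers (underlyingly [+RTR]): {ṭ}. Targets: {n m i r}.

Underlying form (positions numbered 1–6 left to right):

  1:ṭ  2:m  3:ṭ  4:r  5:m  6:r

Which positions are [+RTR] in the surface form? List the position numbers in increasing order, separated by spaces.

1 2 3

From /ṭ/ at 1 leftward: word edge.
From /ṭ/ at 3 leftward: 2 /m/ → [+RTR]; 1 /ṭ/ is itself a trigger — this domain ends here.
Targets with no active source: positions 4 5 6 stay [-emphatic].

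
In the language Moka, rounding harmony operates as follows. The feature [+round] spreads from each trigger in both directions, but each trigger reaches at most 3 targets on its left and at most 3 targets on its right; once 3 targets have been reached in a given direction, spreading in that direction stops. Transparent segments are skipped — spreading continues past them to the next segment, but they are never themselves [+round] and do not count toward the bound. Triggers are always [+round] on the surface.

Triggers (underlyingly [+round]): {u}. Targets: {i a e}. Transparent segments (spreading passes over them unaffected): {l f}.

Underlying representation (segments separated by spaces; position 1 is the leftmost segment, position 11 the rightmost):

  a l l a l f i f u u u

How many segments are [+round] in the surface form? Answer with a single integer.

From /u/ at 9 rightward: 10 /u/ is itself a trigger — this domain ends here.
From /u/ at 9 leftward: 8 /f/ transparent; 7 /i/ → [+round]; 6 /f/ transparent; 5 /l/ transparent; 4 /a/ → [+round]; 3 /l/ transparent; 2 /l/ transparent; 1 /a/ → [+round]; bound reached.
From /u/ at 10 rightward: 11 /u/ is itself a trigger — this domain ends here.
From /u/ at 10 leftward: 9 /u/ is itself a trigger — this domain ends here.
From /u/ at 11 rightward: word edge.
From /u/ at 11 leftward: 10 /u/ is itself a trigger — this domain ends here.
[+round] positions on the surface: 1 4 7 9 10 11.

6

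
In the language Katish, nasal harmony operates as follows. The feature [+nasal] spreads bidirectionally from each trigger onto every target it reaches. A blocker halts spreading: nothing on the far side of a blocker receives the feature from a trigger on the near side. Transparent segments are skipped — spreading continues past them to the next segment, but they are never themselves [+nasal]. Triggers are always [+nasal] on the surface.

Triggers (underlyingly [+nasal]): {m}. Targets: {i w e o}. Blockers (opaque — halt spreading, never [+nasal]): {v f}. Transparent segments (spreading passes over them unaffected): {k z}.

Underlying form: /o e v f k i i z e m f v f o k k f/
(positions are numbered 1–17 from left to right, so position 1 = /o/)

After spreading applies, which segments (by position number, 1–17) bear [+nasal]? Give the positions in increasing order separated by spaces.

From /m/ at 10 rightward: 11 /f/ blocks.
From /m/ at 10 leftward: 9 /e/ → [+nasal]; 8 /z/ transparent; 7 /i/ → [+nasal]; 6 /i/ → [+nasal]; 5 /k/ transparent; 4 /f/ blocks.
Targets with no active source: positions 1 2 14 stay [-nasal].

6 7 9 10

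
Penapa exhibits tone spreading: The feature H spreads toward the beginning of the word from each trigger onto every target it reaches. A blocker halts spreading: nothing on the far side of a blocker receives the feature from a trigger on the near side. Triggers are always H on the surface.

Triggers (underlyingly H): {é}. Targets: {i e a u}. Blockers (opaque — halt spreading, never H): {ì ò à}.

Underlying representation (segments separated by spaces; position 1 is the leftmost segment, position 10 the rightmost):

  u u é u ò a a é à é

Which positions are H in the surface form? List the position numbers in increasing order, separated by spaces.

1 2 3 6 7 8 10

From /é/ at 3 leftward: 2 /u/ → H; 1 /u/ → H; word edge.
From /é/ at 8 leftward: 7 /a/ → H; 6 /a/ → H; 5 /ò/ blocks.
From /é/ at 10 leftward: 9 /à/ blocks.
Target with no active source: position 4 stays [-high tone].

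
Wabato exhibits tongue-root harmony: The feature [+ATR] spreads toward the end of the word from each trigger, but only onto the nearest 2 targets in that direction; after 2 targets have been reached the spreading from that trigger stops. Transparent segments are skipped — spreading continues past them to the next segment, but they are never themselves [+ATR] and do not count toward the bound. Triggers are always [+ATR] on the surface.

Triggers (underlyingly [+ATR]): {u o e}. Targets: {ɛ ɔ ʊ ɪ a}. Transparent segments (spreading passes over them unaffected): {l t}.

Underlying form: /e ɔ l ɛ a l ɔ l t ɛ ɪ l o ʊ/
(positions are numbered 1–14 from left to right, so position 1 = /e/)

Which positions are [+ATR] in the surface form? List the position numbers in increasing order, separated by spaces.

1 2 4 13 14

From /e/ at 1 rightward: 2 /ɔ/ → [+ATR]; 3 /l/ transparent; 4 /ɛ/ → [+ATR]; bound reached.
From /o/ at 13 rightward: 14 /ʊ/ → [+ATR]; word edge.
Targets with no active source: positions 5 7 10 11 stay [-ATR].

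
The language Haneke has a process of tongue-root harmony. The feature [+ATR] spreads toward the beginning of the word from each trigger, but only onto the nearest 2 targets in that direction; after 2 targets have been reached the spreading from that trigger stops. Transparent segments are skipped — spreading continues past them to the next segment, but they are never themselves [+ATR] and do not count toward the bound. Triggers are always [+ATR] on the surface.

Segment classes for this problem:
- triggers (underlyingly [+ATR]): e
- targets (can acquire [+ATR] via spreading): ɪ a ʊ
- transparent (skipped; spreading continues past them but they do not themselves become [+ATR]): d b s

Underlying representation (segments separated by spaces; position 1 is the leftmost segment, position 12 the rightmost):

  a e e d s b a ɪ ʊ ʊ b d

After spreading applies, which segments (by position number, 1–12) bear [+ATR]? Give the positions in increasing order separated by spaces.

From /e/ at 2 leftward: 1 /a/ → [+ATR]; word edge.
From /e/ at 3 leftward: 2 /e/ is itself a trigger — this domain ends here.
Targets with no active source: positions 7 8 9 10 stay [-ATR].

1 2 3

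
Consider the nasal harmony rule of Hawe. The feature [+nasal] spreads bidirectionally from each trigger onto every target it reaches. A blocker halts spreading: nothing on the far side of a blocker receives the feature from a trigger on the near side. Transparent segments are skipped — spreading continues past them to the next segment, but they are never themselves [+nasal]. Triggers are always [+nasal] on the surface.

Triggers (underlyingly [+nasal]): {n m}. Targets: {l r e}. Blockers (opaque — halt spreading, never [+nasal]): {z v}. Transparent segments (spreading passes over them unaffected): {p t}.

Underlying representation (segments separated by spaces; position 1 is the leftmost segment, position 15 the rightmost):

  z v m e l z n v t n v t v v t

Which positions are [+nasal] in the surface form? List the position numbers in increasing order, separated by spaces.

3 4 5 7 10

From /m/ at 3 rightward: 4 /e/ → [+nasal]; 5 /l/ → [+nasal]; 6 /z/ blocks.
From /m/ at 3 leftward: 2 /v/ blocks.
From /n/ at 7 rightward: 8 /v/ blocks.
From /n/ at 7 leftward: 6 /z/ blocks.
From /n/ at 10 rightward: 11 /v/ blocks.
From /n/ at 10 leftward: 9 /t/ transparent; 8 /v/ blocks.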